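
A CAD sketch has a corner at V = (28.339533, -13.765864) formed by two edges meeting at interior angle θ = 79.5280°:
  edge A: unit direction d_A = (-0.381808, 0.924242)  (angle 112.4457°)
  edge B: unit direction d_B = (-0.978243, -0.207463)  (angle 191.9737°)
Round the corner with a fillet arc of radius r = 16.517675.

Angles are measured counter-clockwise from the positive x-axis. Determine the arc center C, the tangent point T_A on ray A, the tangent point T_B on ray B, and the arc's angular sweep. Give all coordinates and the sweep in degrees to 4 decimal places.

center=(5.4941,-1.7258) T_A=(20.7605,4.5808) T_B=(8.9209,-17.8841) sweep=100.4720

bisector direction at 152.2097° = (-0.884660,0.466237)
center distance |VC| = r/sin(θ/2) = 16.517675/sin(39.7640°) = 25.823924
C = V + |VC|·bis = (5.4941,-1.7258)
T_A = V + ((C−V)·d_A)·d_A = V + 19.8505·d_A = (20.7605,4.5808)
T_B = V + ((C−V)·d_B)·d_B = V + 19.8505·d_B = (8.9209,-17.8841)
sweep = 180° − θ = 100.4720°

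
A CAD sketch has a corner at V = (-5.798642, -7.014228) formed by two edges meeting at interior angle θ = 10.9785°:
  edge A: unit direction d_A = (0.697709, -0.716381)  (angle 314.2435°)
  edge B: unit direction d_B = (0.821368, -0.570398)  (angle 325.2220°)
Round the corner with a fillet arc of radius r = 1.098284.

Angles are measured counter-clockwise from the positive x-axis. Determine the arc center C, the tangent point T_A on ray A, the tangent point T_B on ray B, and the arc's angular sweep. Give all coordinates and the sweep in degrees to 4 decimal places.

bisector direction at 319.7328° = (0.763038,-0.646354)
center distance |VC| = r/sin(θ/2) = 1.098284/sin(5.4893°) = 11.481242
C = V + |VC|·bis = (2.9620,-14.4352)
T_A = V + ((C−V)·d_A)·d_A = V + 11.4286·d_A = (2.1752,-15.2015)
T_B = V + ((C−V)·d_B)·d_B = V + 11.4286·d_B = (3.5884,-13.5331)
sweep = 180° − θ = 169.0215°

center=(2.9620,-14.4352) T_A=(2.1752,-15.2015) T_B=(3.5884,-13.5331) sweep=169.0215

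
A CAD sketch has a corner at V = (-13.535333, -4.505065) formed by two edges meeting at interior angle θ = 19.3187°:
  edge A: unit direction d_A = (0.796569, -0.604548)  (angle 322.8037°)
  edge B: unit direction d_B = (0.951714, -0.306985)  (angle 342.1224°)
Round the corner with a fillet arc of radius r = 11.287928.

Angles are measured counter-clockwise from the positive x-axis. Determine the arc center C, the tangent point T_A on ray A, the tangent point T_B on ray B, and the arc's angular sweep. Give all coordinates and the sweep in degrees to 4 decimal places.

bisector direction at 332.4630° = (0.886713,-0.462321)
center distance |VC| = r/sin(θ/2) = 11.287928/sin(9.6593°) = 67.274139
C = V + |VC|·bis = (46.1175,-35.6073)
T_A = V + ((C−V)·d_A)·d_A = V + 66.3204·d_A = (39.2934,-44.5989)
T_B = V + ((C−V)·d_B)·d_B = V + 66.3204·d_B = (49.5827,-24.8644)
sweep = 180° − θ = 160.6813°

center=(46.1175,-35.6073) T_A=(39.2934,-44.5989) T_B=(49.5827,-24.8644) sweep=160.6813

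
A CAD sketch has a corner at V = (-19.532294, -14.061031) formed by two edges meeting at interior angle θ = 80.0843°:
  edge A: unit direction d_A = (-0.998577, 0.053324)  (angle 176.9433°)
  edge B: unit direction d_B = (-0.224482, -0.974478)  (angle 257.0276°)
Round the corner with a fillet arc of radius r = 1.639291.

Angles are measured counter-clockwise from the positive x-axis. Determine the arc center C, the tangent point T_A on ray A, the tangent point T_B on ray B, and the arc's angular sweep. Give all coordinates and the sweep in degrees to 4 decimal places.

bisector direction at 216.9855° = (-0.798788,-0.601612)
center distance |VC| = r/sin(θ/2) = 1.639291/sin(40.0421°) = 2.548051
C = V + |VC|·bis = (-21.5676,-15.5940)
T_A = V + ((C−V)·d_A)·d_A = V + 1.9507·d_A = (-21.4802,-13.9570)
T_B = V + ((C−V)·d_B)·d_B = V + 1.9507·d_B = (-19.9702,-15.9620)
sweep = 180° − θ = 99.9157°

center=(-21.5676,-15.5940) T_A=(-21.4802,-13.9570) T_B=(-19.9702,-15.9620) sweep=99.9157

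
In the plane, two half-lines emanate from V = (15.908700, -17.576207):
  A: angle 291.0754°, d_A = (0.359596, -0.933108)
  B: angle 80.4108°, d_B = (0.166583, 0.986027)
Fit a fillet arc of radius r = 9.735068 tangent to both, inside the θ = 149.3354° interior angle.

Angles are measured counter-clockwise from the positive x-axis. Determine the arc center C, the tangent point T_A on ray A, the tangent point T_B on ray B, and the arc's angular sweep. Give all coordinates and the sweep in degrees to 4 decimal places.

bisector direction at 5.7431° = (0.994981,0.100068)
center distance |VC| = r/sin(θ/2) = 9.735068/sin(74.6677°) = 10.094341
C = V + |VC|·bis = (25.9524,-16.5661)
T_A = V + ((C−V)·d_A)·d_A = V + 2.6691·d_A = (16.8685,-20.0668)
T_B = V + ((C−V)·d_B)·d_B = V + 2.6691·d_B = (16.3533,-14.9444)
sweep = 180° − θ = 30.6646°

center=(25.9524,-16.5661) T_A=(16.8685,-20.0668) T_B=(16.3533,-14.9444) sweep=30.6646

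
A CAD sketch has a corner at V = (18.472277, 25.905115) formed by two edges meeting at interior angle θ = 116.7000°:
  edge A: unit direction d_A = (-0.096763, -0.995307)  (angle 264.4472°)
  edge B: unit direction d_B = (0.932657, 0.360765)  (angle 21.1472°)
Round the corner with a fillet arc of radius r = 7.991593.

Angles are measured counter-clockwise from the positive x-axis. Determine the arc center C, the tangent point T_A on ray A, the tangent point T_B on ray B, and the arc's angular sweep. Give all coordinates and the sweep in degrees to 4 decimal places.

bisector direction at 322.7972° = (0.796500,-0.604638)
center distance |VC| = r/sin(θ/2) = 7.991593/sin(58.3500°) = 9.387855
C = V + |VC|·bis = (25.9497,20.2289)
T_A = V + ((C−V)·d_A)·d_A = V + 4.9261·d_A = (17.9956,21.0022)
T_B = V + ((C−V)·d_B)·d_B = V + 4.9261·d_B = (23.0666,27.6823)
sweep = 180° − θ = 63.3000°

center=(25.9497,20.2289) T_A=(17.9956,21.0022) T_B=(23.0666,27.6823) sweep=63.3000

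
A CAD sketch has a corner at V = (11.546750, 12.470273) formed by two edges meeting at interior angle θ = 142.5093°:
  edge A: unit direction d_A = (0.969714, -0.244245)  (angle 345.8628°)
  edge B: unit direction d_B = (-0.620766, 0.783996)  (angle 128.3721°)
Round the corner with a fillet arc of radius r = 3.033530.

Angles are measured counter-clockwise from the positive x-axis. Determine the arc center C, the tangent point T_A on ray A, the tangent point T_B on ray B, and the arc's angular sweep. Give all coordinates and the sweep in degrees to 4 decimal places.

center=(13.2860,15.1605) T_A=(12.5450,12.2188) T_B=(10.9077,13.2774) sweep=37.4907

bisector direction at 57.1175° = (0.542919,0.839785)
center distance |VC| = r/sin(θ/2) = 3.033530/sin(71.2546°) = 3.203453
C = V + |VC|·bis = (13.2860,15.1605)
T_A = V + ((C−V)·d_A)·d_A = V + 1.0295·d_A = (12.5450,12.2188)
T_B = V + ((C−V)·d_B)·d_B = V + 1.0295·d_B = (10.9077,13.2774)
sweep = 180° − θ = 37.4907°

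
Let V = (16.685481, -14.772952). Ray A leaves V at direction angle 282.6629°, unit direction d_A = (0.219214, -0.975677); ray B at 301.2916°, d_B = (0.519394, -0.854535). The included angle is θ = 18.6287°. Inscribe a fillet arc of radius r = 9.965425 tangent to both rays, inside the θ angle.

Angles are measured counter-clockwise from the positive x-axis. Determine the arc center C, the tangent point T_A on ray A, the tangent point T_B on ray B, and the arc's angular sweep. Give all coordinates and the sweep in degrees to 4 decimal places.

bisector direction at 291.9772° = (0.374238,-0.927333)
center distance |VC| = r/sin(θ/2) = 9.965425/sin(9.3143°) = 61.571608
C = V + |VC|·bis = (39.7279,-71.8703)
T_A = V + ((C−V)·d_A)·d_A = V + 60.7598·d_A = (30.0049,-74.0549)
T_B = V + ((C−V)·d_B)·d_B = V + 60.7598·d_B = (48.2437,-66.6943)
sweep = 180° − θ = 161.3713°

center=(39.7279,-71.8703) T_A=(30.0049,-74.0549) T_B=(48.2437,-66.6943) sweep=161.3713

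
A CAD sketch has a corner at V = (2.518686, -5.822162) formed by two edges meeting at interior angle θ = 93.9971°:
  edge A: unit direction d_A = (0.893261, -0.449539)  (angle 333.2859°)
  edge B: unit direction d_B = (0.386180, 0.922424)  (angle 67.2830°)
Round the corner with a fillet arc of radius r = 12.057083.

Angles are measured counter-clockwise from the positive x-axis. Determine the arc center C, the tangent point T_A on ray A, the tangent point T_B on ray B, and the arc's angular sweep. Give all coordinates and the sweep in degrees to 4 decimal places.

center=(17.9826,-0.1066) T_A=(12.5625,-10.8768) T_B=(6.8609,4.5496) sweep=86.0029

bisector direction at 20.2845° = (0.937983,0.346681)
center distance |VC| = r/sin(θ/2) = 12.057083/sin(46.9986°) = 16.486370
C = V + |VC|·bis = (17.9826,-0.1066)
T_A = V + ((C−V)·d_A)·d_A = V + 11.2440·d_A = (12.5625,-10.8768)
T_B = V + ((C−V)·d_B)·d_B = V + 11.2440·d_B = (6.8609,4.5496)
sweep = 180° − θ = 86.0029°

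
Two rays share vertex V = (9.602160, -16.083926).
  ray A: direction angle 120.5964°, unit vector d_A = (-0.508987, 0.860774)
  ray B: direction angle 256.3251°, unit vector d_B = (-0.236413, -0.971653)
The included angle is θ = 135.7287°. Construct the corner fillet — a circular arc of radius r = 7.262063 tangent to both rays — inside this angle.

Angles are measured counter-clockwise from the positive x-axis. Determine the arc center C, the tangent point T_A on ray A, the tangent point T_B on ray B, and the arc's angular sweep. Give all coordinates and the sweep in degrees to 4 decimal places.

bisector direction at 188.4607° = (-0.989117,-0.147132)
center distance |VC| = r/sin(θ/2) = 7.262063/sin(67.8644°) = 7.839908
C = V + |VC|·bis = (1.8476,-17.2374)
T_A = V + ((C−V)·d_A)·d_A = V + 2.9541·d_A = (8.0986,-13.5411)
T_B = V + ((C−V)·d_B)·d_B = V + 2.9541·d_B = (8.9038,-18.9543)
sweep = 180° − θ = 44.2713°

center=(1.8476,-17.2374) T_A=(8.0986,-13.5411) T_B=(8.9038,-18.9543) sweep=44.2713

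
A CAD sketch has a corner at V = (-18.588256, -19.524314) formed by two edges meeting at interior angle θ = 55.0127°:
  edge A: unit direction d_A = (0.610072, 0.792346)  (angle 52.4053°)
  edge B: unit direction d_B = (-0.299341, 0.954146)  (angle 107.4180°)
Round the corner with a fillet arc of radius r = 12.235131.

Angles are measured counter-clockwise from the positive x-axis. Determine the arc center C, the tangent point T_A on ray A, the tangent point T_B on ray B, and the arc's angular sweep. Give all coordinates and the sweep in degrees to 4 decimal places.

bisector direction at 79.9116° = (0.175167,0.984539)
center distance |VC| = r/sin(θ/2) = 12.235131/sin(27.5064°) = 26.491746
C = V + |VC|·bis = (-13.9478,6.5578)
T_A = V + ((C−V)·d_A)·d_A = V + 23.4971·d_A = (-4.2533,-0.9065)
T_B = V + ((C−V)·d_B)·d_B = V + 23.4971·d_B = (-25.6219,2.8954)
sweep = 180° − θ = 124.9873°

center=(-13.9478,6.5578) T_A=(-4.2533,-0.9065) T_B=(-25.6219,2.8954) sweep=124.9873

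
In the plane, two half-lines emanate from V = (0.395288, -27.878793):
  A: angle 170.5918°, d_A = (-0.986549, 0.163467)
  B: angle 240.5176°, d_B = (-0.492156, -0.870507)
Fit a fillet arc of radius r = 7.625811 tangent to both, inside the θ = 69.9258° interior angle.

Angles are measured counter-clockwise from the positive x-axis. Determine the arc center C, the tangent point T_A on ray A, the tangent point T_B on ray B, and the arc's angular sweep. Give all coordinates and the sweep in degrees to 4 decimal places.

bisector direction at 205.5547° = (-0.902174,-0.431373)
center distance |VC| = r/sin(θ/2) = 7.625811/sin(34.9629°) = 13.307505
C = V + |VC|·bis = (-11.6104,-33.6193)
T_A = V + ((C−V)·d_A)·d_A = V + 10.9058·d_A = (-10.3638,-26.0961)
T_B = V + ((C−V)·d_B)·d_B = V + 10.9058·d_B = (-4.9721,-37.3724)
sweep = 180° − θ = 110.0742°

center=(-11.6104,-33.6193) T_A=(-10.3638,-26.0961) T_B=(-4.9721,-37.3724) sweep=110.0742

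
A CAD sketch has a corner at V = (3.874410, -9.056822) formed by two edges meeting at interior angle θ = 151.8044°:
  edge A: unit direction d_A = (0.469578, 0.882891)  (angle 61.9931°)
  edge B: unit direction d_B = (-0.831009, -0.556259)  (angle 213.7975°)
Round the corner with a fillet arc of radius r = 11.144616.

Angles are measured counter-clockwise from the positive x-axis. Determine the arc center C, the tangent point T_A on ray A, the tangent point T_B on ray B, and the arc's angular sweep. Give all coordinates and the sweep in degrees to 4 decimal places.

bisector direction at 137.8953° = (-0.741921,0.670487)
center distance |VC| = r/sin(θ/2) = 11.144616/sin(75.9022°) = 11.490700
C = V + |VC|·bis = (-4.6508,-1.3525)
T_A = V + ((C−V)·d_A)·d_A = V + 2.7989·d_A = (5.1887,-6.5857)
T_B = V + ((C−V)·d_B)·d_B = V + 2.7989·d_B = (1.5485,-10.6137)
sweep = 180° − θ = 28.1956°

center=(-4.6508,-1.3525) T_A=(5.1887,-6.5857) T_B=(1.5485,-10.6137) sweep=28.1956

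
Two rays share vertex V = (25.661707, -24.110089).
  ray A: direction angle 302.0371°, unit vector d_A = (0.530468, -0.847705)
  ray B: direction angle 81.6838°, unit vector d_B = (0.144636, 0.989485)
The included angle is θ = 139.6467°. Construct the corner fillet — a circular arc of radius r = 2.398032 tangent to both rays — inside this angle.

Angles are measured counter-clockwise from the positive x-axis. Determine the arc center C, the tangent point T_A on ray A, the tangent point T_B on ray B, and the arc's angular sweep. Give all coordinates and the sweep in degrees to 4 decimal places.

bisector direction at 11.8605° = (0.978651,0.205529)
center distance |VC| = r/sin(θ/2) = 2.398032/sin(69.8234°) = 2.554811
C = V + |VC|·bis = (28.1620,-23.5850)
T_A = V + ((C−V)·d_A)·d_A = V + 0.8812·d_A = (26.1292,-24.8571)
T_B = V + ((C−V)·d_B)·d_B = V + 0.8812·d_B = (25.7892,-23.2382)
sweep = 180° − θ = 40.3533°

center=(28.1620,-23.5850) T_A=(26.1292,-24.8571) T_B=(25.7892,-23.2382) sweep=40.3533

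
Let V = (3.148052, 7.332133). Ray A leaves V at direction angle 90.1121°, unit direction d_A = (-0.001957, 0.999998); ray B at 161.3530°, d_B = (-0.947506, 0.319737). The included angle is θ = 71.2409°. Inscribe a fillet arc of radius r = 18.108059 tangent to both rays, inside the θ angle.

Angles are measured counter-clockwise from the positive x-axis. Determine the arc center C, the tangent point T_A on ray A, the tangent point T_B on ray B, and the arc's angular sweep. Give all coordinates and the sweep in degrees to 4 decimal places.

bisector direction at 125.7326° = (-0.584002,0.811752)
center distance |VC| = r/sin(θ/2) = 18.108059/sin(35.6204°) = 31.091433
C = V + |VC|·bis = (-15.0094,32.5707)
T_A = V + ((C−V)·d_A)·d_A = V + 25.2740·d_A = (3.0986,32.6061)
T_B = V + ((C−V)·d_B)·d_B = V + 25.2740·d_B = (-20.7992,15.4132)
sweep = 180° − θ = 108.7591°

center=(-15.0094,32.5707) T_A=(3.0986,32.6061) T_B=(-20.7992,15.4132) sweep=108.7591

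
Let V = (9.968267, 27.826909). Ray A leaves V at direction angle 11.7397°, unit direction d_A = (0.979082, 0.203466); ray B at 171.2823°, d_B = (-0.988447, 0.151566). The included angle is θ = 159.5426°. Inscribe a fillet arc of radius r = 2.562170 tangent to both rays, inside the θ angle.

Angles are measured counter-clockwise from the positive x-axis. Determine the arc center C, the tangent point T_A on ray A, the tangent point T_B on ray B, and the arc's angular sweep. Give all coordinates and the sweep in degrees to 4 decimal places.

bisector direction at 91.5110° = (-0.026369,0.999652)
center distance |VC| = r/sin(θ/2) = 2.562170/sin(79.7713°) = 2.603549
C = V + |VC|·bis = (9.8996,30.4296)
T_A = V + ((C−V)·d_A)·d_A = V + 0.4623·d_A = (10.4209,27.9210)
T_B = V + ((C−V)·d_B)·d_B = V + 0.4623·d_B = (9.5113,27.8970)
sweep = 180° − θ = 20.4574°

center=(9.8996,30.4296) T_A=(10.4209,27.9210) T_B=(9.5113,27.8970) sweep=20.4574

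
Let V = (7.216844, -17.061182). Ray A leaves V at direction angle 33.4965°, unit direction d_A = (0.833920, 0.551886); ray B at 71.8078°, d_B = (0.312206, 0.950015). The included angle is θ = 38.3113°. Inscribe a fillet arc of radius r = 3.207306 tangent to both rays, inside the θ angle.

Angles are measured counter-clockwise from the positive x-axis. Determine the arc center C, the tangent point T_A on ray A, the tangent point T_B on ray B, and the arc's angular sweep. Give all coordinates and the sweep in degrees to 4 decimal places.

bisector direction at 52.6521° = (0.606653,0.794967)
center distance |VC| = r/sin(θ/2) = 3.207306/sin(19.1557°) = 9.774333
C = V + |VC|·bis = (13.1465,-9.2909)
T_A = V + ((C−V)·d_A)·d_A = V + 9.2331·d_A = (14.9165,-11.9655)
T_B = V + ((C−V)·d_B)·d_B = V + 9.2331·d_B = (10.0995,-8.2896)
sweep = 180° − θ = 141.6887°

center=(13.1465,-9.2909) T_A=(14.9165,-11.9655) T_B=(10.0995,-8.2896) sweep=141.6887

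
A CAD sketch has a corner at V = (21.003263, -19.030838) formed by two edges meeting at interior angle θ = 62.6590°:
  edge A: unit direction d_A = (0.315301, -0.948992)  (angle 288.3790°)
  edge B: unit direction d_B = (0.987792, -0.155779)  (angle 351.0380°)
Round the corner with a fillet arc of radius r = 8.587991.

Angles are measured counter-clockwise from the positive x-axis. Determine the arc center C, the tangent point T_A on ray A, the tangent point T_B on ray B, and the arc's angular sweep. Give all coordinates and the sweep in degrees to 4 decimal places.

bisector direction at 319.7085° = (0.762764,-0.646677)
center distance |VC| = r/sin(θ/2) = 8.587991/sin(31.3295°) = 16.516670
C = V + |VC|·bis = (33.6016,-29.7118)
T_A = V + ((C−V)·d_A)·d_A = V + 14.1084·d_A = (25.4517,-32.4196)
T_B = V + ((C−V)·d_B)·d_B = V + 14.1084·d_B = (34.9394,-21.2286)
sweep = 180° − θ = 117.3410°

center=(33.6016,-29.7118) T_A=(25.4517,-32.4196) T_B=(34.9394,-21.2286) sweep=117.3410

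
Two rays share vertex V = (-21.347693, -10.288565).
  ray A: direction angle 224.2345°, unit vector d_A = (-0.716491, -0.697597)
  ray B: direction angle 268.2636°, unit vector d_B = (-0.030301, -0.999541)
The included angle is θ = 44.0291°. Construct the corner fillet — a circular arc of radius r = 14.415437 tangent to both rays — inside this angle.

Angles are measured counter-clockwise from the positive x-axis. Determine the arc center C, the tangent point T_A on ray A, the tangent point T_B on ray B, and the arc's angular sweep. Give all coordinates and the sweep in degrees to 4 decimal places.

bisector direction at 246.2491° = (-0.402762,-0.915305)
center distance |VC| = r/sin(θ/2) = 14.415437/sin(22.0145°) = 38.457365
C = V + |VC|·bis = (-36.8369,-45.4888)
T_A = V + ((C−V)·d_A)·d_A = V + 35.6534·d_A = (-46.8930,-35.1602)
T_B = V + ((C−V)·d_B)·d_B = V + 35.6534·d_B = (-22.4280,-45.9256)
sweep = 180° − θ = 135.9709°

center=(-36.8369,-45.4888) T_A=(-46.8930,-35.1602) T_B=(-22.4280,-45.9256) sweep=135.9709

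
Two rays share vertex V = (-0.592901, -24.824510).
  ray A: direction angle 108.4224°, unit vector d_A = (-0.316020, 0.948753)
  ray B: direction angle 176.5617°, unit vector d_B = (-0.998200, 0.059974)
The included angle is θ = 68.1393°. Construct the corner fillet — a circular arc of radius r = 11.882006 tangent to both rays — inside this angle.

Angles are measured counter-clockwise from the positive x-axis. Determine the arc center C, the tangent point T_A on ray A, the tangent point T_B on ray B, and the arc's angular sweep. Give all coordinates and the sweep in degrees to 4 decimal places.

center=(-17.4184,-11.9102) T_A=(-6.1453,-8.1552) T_B=(-18.1310,-23.7708) sweep=111.8607

bisector direction at 142.4921° = (-0.793269,0.608872)
center distance |VC| = r/sin(θ/2) = 11.882006/sin(34.0697°) = 21.210282
C = V + |VC|·bis = (-17.4184,-11.9102)
T_A = V + ((C−V)·d_A)·d_A = V + 17.5697·d_A = (-6.1453,-8.1552)
T_B = V + ((C−V)·d_B)·d_B = V + 17.5697·d_B = (-18.1310,-23.7708)
sweep = 180° − θ = 111.8607°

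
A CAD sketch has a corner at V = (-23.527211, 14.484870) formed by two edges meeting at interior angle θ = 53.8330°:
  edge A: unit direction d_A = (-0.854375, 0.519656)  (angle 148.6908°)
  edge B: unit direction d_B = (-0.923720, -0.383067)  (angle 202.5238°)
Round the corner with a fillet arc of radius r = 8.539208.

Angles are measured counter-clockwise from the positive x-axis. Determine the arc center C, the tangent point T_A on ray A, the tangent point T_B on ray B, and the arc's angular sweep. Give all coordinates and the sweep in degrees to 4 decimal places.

bisector direction at 175.6073° = (-0.997063,0.076592)
center distance |VC| = r/sin(θ/2) = 8.539208/sin(26.9165°) = 18.863195
C = V + |VC|·bis = (-42.3350,15.9296)
T_A = V + ((C−V)·d_A)·d_A = V + 16.8197·d_A = (-37.8975,23.2253)
T_B = V + ((C−V)·d_B)·d_B = V + 16.8197·d_B = (-39.0639,8.0418)
sweep = 180° − θ = 126.1670°

center=(-42.3350,15.9296) T_A=(-37.8975,23.2253) T_B=(-39.0639,8.0418) sweep=126.1670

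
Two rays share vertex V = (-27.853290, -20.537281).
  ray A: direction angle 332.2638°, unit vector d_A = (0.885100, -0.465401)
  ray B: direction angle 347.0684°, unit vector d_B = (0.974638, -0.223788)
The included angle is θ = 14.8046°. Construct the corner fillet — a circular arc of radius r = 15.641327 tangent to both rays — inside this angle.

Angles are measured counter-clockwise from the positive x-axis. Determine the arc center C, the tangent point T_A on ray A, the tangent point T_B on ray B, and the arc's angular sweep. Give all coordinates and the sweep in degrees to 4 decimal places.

bisector direction at 339.6661° = (0.937684,-0.347491)
center distance |VC| = r/sin(θ/2) = 15.641327/sin(7.4023°) = 121.405502
C = V + |VC|·bis = (85.9866,-62.7245)
T_A = V + ((C−V)·d_A)·d_A = V + 120.3937·d_A = (78.7072,-76.5687)
T_B = V + ((C−V)·d_B)·d_B = V + 120.3937·d_B = (89.4870,-47.4799)
sweep = 180° − θ = 165.1954°

center=(85.9866,-62.7245) T_A=(78.7072,-76.5687) T_B=(89.4870,-47.4799) sweep=165.1954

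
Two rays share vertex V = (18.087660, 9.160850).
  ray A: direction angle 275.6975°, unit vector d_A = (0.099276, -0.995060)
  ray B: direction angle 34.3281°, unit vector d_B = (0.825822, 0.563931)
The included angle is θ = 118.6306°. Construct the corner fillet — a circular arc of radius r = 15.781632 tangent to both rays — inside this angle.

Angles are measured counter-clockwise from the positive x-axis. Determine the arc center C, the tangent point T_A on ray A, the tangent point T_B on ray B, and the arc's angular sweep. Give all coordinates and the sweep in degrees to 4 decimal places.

center=(34.7210,1.4091) T_A=(19.0174,-0.1576) T_B=(25.8213,14.4419) sweep=61.3694

bisector direction at 335.0128° = (0.906402,-0.422416)
center distance |VC| = r/sin(θ/2) = 15.781632/sin(59.3153°) = 18.350979
C = V + |VC|·bis = (34.7210,1.4091)
T_A = V + ((C−V)·d_A)·d_A = V + 9.3647·d_A = (19.0174,-0.1576)
T_B = V + ((C−V)·d_B)·d_B = V + 9.3647·d_B = (25.8213,14.4419)
sweep = 180° − θ = 61.3694°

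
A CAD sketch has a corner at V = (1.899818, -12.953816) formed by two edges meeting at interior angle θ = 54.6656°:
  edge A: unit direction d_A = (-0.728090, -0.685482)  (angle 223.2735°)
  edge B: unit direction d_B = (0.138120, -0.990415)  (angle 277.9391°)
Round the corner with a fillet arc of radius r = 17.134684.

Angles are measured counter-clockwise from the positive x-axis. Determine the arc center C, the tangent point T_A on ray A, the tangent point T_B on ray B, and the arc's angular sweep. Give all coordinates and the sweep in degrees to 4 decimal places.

center=(-10.4918,-48.1540) T_A=(-22.2373,-35.6784) T_B=(6.4787,-45.7873) sweep=125.3344

bisector direction at 250.6063° = (-0.332057,-0.943259)
center distance |VC| = r/sin(θ/2) = 17.134684/sin(27.3328°) = 37.317606
C = V + |VC|·bis = (-10.4918,-48.1540)
T_A = V + ((C−V)·d_A)·d_A = V + 33.1513·d_A = (-22.2373,-35.6784)
T_B = V + ((C−V)·d_B)·d_B = V + 33.1513·d_B = (6.4787,-45.7873)
sweep = 180° − θ = 125.3344°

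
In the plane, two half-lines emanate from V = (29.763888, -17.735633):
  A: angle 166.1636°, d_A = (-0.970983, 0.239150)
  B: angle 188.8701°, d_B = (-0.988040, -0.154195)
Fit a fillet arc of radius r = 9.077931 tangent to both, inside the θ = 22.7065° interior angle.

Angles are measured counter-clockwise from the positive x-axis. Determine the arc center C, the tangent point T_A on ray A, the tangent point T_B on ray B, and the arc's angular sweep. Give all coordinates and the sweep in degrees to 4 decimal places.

bisector direction at 177.5169° = (-0.999061,0.043326)
center distance |VC| = r/sin(θ/2) = 9.077931/sin(11.3532°) = 46.114241
C = V + |VC|·bis = (-16.3071,-15.7377)
T_A = V + ((C−V)·d_A)·d_A = V + 45.2119·d_A = (-14.1361,-6.9232)
T_B = V + ((C−V)·d_B)·d_B = V + 45.2119·d_B = (-14.9073,-24.7071)
sweep = 180° − θ = 157.2935°

center=(-16.3071,-15.7377) T_A=(-14.1361,-6.9232) T_B=(-14.9073,-24.7071) sweep=157.2935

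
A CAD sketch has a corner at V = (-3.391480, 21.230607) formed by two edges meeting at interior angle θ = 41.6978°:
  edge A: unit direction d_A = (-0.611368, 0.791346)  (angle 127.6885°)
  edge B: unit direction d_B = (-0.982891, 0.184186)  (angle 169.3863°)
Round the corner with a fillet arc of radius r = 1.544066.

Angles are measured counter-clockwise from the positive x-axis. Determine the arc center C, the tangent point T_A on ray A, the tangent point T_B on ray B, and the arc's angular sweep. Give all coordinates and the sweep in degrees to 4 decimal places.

center=(-7.0921,23.4950) T_A=(-5.8702,24.4390) T_B=(-7.3765,21.9774) sweep=138.3022

bisector direction at 148.5374° = (-0.852981,0.521942)
center distance |VC| = r/sin(θ/2) = 1.544066/sin(20.8489°) = 4.338426
C = V + |VC|·bis = (-7.0921,23.4950)
T_A = V + ((C−V)·d_A)·d_A = V + 4.0544·d_A = (-5.8702,24.4390)
T_B = V + ((C−V)·d_B)·d_B = V + 4.0544·d_B = (-7.3765,21.9774)
sweep = 180° − θ = 138.3022°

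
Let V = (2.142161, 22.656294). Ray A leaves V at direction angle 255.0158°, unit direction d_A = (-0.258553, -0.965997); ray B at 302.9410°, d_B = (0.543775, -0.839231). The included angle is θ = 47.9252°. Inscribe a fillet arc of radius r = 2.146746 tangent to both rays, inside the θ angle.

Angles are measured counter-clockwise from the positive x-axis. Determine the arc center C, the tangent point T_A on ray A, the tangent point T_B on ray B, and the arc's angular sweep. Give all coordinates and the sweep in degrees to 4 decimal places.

bisector direction at 278.9784° = (0.156062,-0.987747)
center distance |VC| = r/sin(θ/2) = 2.146746/sin(23.9626°) = 5.285726
C = V + |VC|·bis = (2.9671,17.4353)
T_A = V + ((C−V)·d_A)·d_A = V + 4.8302·d_A = (0.8933,17.9904)
T_B = V + ((C−V)·d_B)·d_B = V + 4.8302·d_B = (4.7687,18.6027)
sweep = 180° − θ = 132.0748°

center=(2.9671,17.4353) T_A=(0.8933,17.9904) T_B=(4.7687,18.6027) sweep=132.0748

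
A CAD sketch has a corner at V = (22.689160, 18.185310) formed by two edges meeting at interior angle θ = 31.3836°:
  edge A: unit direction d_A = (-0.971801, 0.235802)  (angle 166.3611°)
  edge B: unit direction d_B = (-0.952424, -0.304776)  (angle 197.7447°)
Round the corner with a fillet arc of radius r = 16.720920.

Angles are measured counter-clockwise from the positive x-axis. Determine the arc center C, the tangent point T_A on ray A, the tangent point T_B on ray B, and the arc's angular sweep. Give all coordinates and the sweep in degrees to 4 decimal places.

center=(-39.0946,15.9707) T_A=(-35.1517,32.2201) T_B=(-33.9984,0.0453) sweep=148.6164

bisector direction at 182.0529° = (-0.999358,-0.035822)
center distance |VC| = r/sin(θ/2) = 16.720920/sin(15.6918°) = 61.823394
C = V + |VC|·bis = (-39.0946,15.9707)
T_A = V + ((C−V)·d_A)·d_A = V + 59.5193·d_A = (-35.1517,32.2201)
T_B = V + ((C−V)·d_B)·d_B = V + 59.5193·d_B = (-33.9984,0.0453)
sweep = 180° − θ = 148.6164°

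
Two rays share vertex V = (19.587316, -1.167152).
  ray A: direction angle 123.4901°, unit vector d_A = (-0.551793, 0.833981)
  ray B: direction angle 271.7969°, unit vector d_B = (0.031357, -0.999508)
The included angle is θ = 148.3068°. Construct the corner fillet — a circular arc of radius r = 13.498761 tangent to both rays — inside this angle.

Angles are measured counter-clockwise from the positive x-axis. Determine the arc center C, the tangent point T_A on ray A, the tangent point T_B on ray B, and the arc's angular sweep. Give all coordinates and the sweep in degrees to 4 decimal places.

center=(6.2153,-5.4202) T_A=(17.4731,2.0284) T_B=(19.7075,-4.9969) sweep=31.6932

bisector direction at 197.6435° = (-0.952961,-0.303093)
center distance |VC| = r/sin(θ/2) = 13.498761/sin(74.1534°) = 14.032031
C = V + |VC|·bis = (6.2153,-5.4202)
T_A = V + ((C−V)·d_A)·d_A = V + 3.8316·d_A = (17.4731,2.0284)
T_B = V + ((C−V)·d_B)·d_B = V + 3.8316·d_B = (19.7075,-4.9969)
sweep = 180° − θ = 31.6932°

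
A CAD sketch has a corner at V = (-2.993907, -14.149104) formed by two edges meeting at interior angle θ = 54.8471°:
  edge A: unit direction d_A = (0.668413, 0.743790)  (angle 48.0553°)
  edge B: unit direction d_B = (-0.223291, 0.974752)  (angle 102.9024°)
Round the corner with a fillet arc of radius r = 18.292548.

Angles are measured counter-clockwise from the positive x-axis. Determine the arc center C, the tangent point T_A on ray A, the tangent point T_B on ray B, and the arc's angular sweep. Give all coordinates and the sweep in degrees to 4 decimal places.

center=(6.9648,24.2998) T_A=(20.5706,12.0728) T_B=(-10.8659,20.2152) sweep=125.1529

bisector direction at 75.4789° = (0.250737,0.968055)
center distance |VC| = r/sin(θ/2) = 18.292548/sin(27.4235°) = 39.717654
C = V + |VC|·bis = (6.9648,24.2998)
T_A = V + ((C−V)·d_A)·d_A = V + 35.2544·d_A = (20.5706,12.0728)
T_B = V + ((C−V)·d_B)·d_B = V + 35.2544·d_B = (-10.8659,20.2152)
sweep = 180° − θ = 125.1529°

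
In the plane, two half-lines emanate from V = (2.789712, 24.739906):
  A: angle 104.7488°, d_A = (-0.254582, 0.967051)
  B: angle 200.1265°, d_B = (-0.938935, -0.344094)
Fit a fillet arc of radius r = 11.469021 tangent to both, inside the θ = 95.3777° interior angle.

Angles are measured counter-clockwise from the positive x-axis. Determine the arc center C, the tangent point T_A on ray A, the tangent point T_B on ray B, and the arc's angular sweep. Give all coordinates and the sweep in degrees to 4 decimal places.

center=(-10.9593,31.9162) T_A=(0.1319,34.8360) T_B=(-7.0129,21.1475) sweep=84.6223

bisector direction at 152.4376° = (-0.886508,0.462714)
center distance |VC| = r/sin(θ/2) = 11.469021/sin(47.6889°) = 15.509154
C = V + |VC|·bis = (-10.9593,31.9162)
T_A = V + ((C−V)·d_A)·d_A = V + 10.4401·d_A = (0.1319,34.8360)
T_B = V + ((C−V)·d_B)·d_B = V + 10.4401·d_B = (-7.0129,21.1475)
sweep = 180° − θ = 84.6223°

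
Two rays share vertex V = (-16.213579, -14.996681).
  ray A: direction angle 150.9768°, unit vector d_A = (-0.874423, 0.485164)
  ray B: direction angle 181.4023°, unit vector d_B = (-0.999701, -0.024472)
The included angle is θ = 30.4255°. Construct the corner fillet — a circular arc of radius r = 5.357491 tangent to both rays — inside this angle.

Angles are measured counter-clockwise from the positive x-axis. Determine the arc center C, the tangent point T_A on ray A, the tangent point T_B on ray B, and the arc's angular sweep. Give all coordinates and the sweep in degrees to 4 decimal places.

center=(-36.0403,-10.1229) T_A=(-33.4410,-5.4382) T_B=(-35.9092,-15.4788) sweep=149.5745

bisector direction at 166.1895° = (-0.971091,0.238711)
center distance |VC| = r/sin(θ/2) = 5.357491/sin(15.2127°) = 20.416963
C = V + |VC|·bis = (-36.0403,-10.1229)
T_A = V + ((C−V)·d_A)·d_A = V + 19.7015·d_A = (-33.4410,-5.4382)
T_B = V + ((C−V)·d_B)·d_B = V + 19.7015·d_B = (-35.9092,-15.4788)
sweep = 180° − θ = 149.5745°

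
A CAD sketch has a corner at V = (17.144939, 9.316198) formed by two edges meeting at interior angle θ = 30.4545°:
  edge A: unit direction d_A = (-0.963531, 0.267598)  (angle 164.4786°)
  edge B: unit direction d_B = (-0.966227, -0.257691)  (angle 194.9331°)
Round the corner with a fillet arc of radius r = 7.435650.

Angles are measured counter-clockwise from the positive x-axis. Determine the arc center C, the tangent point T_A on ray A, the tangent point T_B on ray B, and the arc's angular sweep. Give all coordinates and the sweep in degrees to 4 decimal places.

center=(-11.1650,9.4615) T_A=(-9.1752,16.6260) T_B=(-9.2489,2.2770) sweep=149.5455

bisector direction at 179.7059° = (-0.999987,0.005134)
center distance |VC| = r/sin(θ/2) = 7.435650/sin(15.2272°) = 28.310312
C = V + |VC|·bis = (-11.1650,9.4615)
T_A = V + ((C−V)·d_A)·d_A = V + 27.3164·d_A = (-9.1752,16.6260)
T_B = V + ((C−V)·d_B)·d_B = V + 27.3164·d_B = (-9.2489,2.2770)
sweep = 180° − θ = 149.5455°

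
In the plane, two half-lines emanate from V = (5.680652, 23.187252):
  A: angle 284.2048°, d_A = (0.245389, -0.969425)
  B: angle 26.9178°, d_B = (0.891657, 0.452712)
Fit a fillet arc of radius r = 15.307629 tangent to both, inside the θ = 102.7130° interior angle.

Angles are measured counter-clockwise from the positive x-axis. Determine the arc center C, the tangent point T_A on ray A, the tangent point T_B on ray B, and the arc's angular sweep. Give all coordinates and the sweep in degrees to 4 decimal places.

center=(23.5235,15.0788) T_A=(8.6840,11.3225) T_B=(16.5936,28.7280) sweep=77.2870

bisector direction at 335.5613° = (0.910404,-0.413719)
center distance |VC| = r/sin(θ/2) = 15.307629/sin(51.3565°) = 19.598868
C = V + |VC|·bis = (23.5235,15.0788)
T_A = V + ((C−V)·d_A)·d_A = V + 12.2390·d_A = (8.6840,11.3225)
T_B = V + ((C−V)·d_B)·d_B = V + 12.2390·d_B = (16.5936,28.7280)
sweep = 180° − θ = 77.2870°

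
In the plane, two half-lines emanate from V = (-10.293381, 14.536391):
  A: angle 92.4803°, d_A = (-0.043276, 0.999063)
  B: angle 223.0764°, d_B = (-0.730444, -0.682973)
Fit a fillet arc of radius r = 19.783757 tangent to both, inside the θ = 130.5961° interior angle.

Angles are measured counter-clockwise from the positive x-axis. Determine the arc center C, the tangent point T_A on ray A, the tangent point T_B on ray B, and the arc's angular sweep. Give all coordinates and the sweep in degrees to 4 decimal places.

center=(-30.4524,22.7720) T_A=(-10.6872,23.6282) T_B=(-16.9407,8.3211) sweep=49.4039

bisector direction at 157.7783° = (-0.925728,0.378191)
center distance |VC| = r/sin(θ/2) = 19.783757/sin(65.2981°) = 21.776432
C = V + |VC|·bis = (-30.4524,22.7720)
T_A = V + ((C−V)·d_A)·d_A = V + 9.1003·d_A = (-10.6872,23.6282)
T_B = V + ((C−V)·d_B)·d_B = V + 9.1003·d_B = (-16.9407,8.3211)
sweep = 180° − θ = 49.4039°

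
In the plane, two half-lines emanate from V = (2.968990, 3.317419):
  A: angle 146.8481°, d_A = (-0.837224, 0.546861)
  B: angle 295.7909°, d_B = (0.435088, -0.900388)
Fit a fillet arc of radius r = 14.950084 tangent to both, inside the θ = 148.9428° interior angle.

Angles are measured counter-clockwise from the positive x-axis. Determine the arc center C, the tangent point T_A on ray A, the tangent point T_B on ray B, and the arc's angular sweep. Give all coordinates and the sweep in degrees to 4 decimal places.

bisector direction at 221.3195° = (-0.751039,-0.660257)
center distance |VC| = r/sin(θ/2) = 14.950084/sin(74.4714°) = 15.516483
C = V + |VC|·bis = (-8.6845,-6.9275)
T_A = V + ((C−V)·d_A)·d_A = V + 4.1541·d_A = (-0.5089,5.5891)
T_B = V + ((C−V)·d_B)·d_B = V + 4.1541·d_B = (4.7764,-0.4228)
sweep = 180° − θ = 31.0572°

center=(-8.6845,-6.9275) T_A=(-0.5089,5.5891) T_B=(4.7764,-0.4228) sweep=31.0572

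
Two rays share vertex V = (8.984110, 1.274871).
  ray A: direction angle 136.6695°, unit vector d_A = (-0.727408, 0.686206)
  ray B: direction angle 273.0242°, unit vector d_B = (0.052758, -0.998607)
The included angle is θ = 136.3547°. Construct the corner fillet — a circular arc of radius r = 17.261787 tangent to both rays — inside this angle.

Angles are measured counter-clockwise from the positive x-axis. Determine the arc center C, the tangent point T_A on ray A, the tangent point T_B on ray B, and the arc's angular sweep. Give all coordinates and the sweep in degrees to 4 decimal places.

center=(-7.8890,-6.5383) T_A=(3.9562,6.0180) T_B=(9.3488,-5.6276) sweep=43.6453

bisector direction at 204.8468° = (-0.907434,-0.420194)
center distance |VC| = r/sin(θ/2) = 17.261787/sin(68.1774°) = 18.594272
C = V + |VC|·bis = (-7.8890,-6.5383)
T_A = V + ((C−V)·d_A)·d_A = V + 6.9121·d_A = (3.9562,6.0180)
T_B = V + ((C−V)·d_B)·d_B = V + 6.9121·d_B = (9.3488,-5.6276)
sweep = 180° − θ = 43.6453°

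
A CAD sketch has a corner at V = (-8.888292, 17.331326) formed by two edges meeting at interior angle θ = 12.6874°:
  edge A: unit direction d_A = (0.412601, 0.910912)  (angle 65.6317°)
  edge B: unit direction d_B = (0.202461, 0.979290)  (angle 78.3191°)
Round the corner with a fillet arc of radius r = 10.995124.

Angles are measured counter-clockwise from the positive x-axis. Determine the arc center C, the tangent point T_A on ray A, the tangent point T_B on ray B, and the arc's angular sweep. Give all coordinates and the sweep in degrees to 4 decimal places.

center=(21.9027,111.9580) T_A=(31.9183,107.4214) T_B=(11.1353,114.1841) sweep=167.3126

bisector direction at 71.9754° = (0.309425,0.950924)
center distance |VC| = r/sin(θ/2) = 10.995124/sin(6.3437°) = 99.510245
C = V + |VC|·bis = (21.9027,111.9580)
T_A = V + ((C−V)·d_A)·d_A = V + 98.9009·d_A = (31.9183,107.4214)
T_B = V + ((C−V)·d_B)·d_B = V + 98.9009·d_B = (11.1353,114.1841)
sweep = 180° − θ = 167.3126°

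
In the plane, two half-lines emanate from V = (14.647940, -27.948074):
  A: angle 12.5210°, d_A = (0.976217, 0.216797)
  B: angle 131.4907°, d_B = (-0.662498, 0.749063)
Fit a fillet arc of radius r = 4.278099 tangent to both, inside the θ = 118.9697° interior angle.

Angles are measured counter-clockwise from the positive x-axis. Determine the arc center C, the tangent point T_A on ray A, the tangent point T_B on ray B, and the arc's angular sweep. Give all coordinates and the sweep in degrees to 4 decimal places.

bisector direction at 72.0058° = (0.308920,0.951088)
center distance |VC| = r/sin(θ/2) = 4.278099/sin(59.4849°) = 4.965902
C = V + |VC|·bis = (16.1820,-23.2251)
T_A = V + ((C−V)·d_A)·d_A = V + 2.5215·d_A = (17.1095,-27.4014)
T_B = V + ((C−V)·d_B)·d_B = V + 2.5215·d_B = (12.9774,-26.0593)
sweep = 180° − θ = 61.0303°

center=(16.1820,-23.2251) T_A=(17.1095,-27.4014) T_B=(12.9774,-26.0593) sweep=61.0303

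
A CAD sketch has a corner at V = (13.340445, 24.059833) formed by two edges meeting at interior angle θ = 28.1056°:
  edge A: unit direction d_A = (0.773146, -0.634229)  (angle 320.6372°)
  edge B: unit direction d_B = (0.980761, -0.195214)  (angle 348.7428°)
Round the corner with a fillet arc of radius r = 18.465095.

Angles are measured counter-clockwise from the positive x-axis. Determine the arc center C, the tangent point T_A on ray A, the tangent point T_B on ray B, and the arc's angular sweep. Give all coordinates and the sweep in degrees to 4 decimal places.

bisector direction at 334.6900° = (0.904008,-0.427516)
center distance |VC| = r/sin(θ/2) = 18.465095/sin(14.0528°) = 76.045642
C = V + |VC|·bis = (82.0863,-8.4509)
T_A = V + ((C−V)·d_A)·d_A = V + 73.7698·d_A = (70.3752,-22.7271)
T_B = V + ((C−V)·d_B)·d_B = V + 73.7698·d_B = (85.6909,9.6590)
sweep = 180° − θ = 151.8944°

center=(82.0863,-8.4509) T_A=(70.3752,-22.7271) T_B=(85.6909,9.6590) sweep=151.8944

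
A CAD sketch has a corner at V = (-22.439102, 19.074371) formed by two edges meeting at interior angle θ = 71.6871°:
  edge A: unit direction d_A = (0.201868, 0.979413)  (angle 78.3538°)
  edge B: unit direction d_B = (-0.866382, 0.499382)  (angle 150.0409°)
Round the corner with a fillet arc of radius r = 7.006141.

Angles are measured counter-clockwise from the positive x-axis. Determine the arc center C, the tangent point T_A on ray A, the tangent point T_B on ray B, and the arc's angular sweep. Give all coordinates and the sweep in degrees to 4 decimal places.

bisector direction at 114.1974° = (-0.409881,0.912139)
center distance |VC| = r/sin(θ/2) = 7.006141/sin(35.8436°) = 11.964570
C = V + |VC|·bis = (-27.3432,29.9877)
T_A = V + ((C−V)·d_A)·d_A = V + 9.6987·d_A = (-20.4812,28.5734)
T_B = V + ((C−V)·d_B)·d_B = V + 9.6987·d_B = (-30.8419,23.9177)
sweep = 180° − θ = 108.3129°

center=(-27.3432,29.9877) T_A=(-20.4812,28.5734) T_B=(-30.8419,23.9177) sweep=108.3129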